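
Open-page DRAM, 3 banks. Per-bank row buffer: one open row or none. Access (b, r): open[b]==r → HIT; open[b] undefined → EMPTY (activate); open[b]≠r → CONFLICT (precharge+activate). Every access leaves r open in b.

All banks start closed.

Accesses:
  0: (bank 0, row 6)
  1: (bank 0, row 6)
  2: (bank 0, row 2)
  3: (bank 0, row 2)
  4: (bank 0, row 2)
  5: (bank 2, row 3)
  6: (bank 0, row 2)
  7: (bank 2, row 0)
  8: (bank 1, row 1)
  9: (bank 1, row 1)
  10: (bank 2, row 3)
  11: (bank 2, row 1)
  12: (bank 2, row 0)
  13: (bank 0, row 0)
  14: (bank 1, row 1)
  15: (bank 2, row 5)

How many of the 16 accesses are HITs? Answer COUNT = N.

#0 (0,6) E
#1 (0,6) H  (was 6)
#2 (0,2) C  (was 6)
#3 (0,2) H  (was 2)
#4 (0,2) H  (was 2)
#5 (2,3) E
#6 (0,2) H  (was 2)
#7 (2,0) C  (was 3)
#8 (1,1) E
#9 (1,1) H  (was 1)
#10 (2,3) C  (was 0)
#11 (2,1) C  (was 3)
#12 (2,0) C  (was 1)
#13 (0,0) C  (was 2)
#14 (1,1) H  (was 1)
#15 (2,5) C  (was 0)

COUNT = 6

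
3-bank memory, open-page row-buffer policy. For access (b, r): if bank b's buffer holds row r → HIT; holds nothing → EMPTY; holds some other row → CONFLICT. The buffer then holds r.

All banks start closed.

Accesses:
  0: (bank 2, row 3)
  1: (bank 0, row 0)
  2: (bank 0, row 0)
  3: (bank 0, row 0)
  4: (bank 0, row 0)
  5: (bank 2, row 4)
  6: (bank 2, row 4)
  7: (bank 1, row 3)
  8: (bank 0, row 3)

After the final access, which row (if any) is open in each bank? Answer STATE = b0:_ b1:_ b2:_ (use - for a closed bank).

STATE = b0:3 b1:3 b2:4

0: bank 2 row 3 — prev None → EMPTY
1: bank 0 row 0 — prev None → EMPTY
2: bank 0 row 0 — prev 0 → HIT
3: bank 0 row 0 — prev 0 → HIT
4: bank 0 row 0 — prev 0 → HIT
5: bank 2 row 4 — prev 3 → CONFLICT
6: bank 2 row 4 — prev 4 → HIT
7: bank 1 row 3 — prev None → EMPTY
8: bank 0 row 3 — prev 0 → CONFLICT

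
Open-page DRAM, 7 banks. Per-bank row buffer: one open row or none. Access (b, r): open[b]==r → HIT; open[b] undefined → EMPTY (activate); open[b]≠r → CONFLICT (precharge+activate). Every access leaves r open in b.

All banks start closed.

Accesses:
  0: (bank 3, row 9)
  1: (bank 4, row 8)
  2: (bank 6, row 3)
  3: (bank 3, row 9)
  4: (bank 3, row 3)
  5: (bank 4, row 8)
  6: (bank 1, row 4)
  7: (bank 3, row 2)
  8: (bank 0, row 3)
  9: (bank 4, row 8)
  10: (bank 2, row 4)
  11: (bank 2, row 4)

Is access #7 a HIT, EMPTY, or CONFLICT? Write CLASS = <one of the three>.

CLASS = CONFLICT

step 0: bank3 None->9 [EMPTY]
step 1: bank4 None->8 [EMPTY]
step 2: bank6 None->3 [EMPTY]
step 3: bank3 9->9 [HIT]
step 4: bank3 9->3 [CONFLICT]
step 5: bank4 8->8 [HIT]
step 6: bank1 None->4 [EMPTY]
step 7: bank3 3->2 [CONFLICT]
step 8: bank0 None->3 [EMPTY]
step 9: bank4 8->8 [HIT]
step 10: bank2 None->4 [EMPTY]
step 11: bank2 4->4 [HIT]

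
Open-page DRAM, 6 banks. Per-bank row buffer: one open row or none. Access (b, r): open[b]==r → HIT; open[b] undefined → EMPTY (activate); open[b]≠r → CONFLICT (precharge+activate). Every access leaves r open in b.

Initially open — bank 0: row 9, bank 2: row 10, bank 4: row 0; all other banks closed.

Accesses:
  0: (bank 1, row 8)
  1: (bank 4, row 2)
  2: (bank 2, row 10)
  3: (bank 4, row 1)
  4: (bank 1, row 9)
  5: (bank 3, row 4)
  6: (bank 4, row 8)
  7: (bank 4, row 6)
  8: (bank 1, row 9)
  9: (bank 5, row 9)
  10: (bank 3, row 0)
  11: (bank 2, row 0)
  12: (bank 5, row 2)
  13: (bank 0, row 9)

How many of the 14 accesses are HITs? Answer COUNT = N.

#0 (1,8) E
#1 (4,2) C  (was 0)
#2 (2,10) H  (was 10)
#3 (4,1) C  (was 2)
#4 (1,9) C  (was 8)
#5 (3,4) E
#6 (4,8) C  (was 1)
#7 (4,6) C  (was 8)
#8 (1,9) H  (was 9)
#9 (5,9) E
#10 (3,0) C  (was 4)
#11 (2,0) C  (was 10)
#12 (5,2) C  (was 9)
#13 (0,9) H  (was 9)

COUNT = 3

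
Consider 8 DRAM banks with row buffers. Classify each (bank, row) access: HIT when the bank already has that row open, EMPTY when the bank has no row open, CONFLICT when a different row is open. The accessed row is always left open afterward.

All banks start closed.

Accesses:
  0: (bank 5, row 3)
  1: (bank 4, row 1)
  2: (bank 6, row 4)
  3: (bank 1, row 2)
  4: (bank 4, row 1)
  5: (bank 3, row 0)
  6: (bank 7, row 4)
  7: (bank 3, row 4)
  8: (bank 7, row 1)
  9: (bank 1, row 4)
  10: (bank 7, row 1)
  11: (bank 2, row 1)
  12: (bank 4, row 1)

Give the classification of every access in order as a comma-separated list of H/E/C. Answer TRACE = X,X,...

TRACE = E,E,E,E,H,E,E,C,C,C,H,E,H

0: bank 5 row 3 — prev None → EMPTY
1: bank 4 row 1 — prev None → EMPTY
2: bank 6 row 4 — prev None → EMPTY
3: bank 1 row 2 — prev None → EMPTY
4: bank 4 row 1 — prev 1 → HIT
5: bank 3 row 0 — prev None → EMPTY
6: bank 7 row 4 — prev None → EMPTY
7: bank 3 row 4 — prev 0 → CONFLICT
8: bank 7 row 1 — prev 4 → CONFLICT
9: bank 1 row 4 — prev 2 → CONFLICT
10: bank 7 row 1 — prev 1 → HIT
11: bank 2 row 1 — prev None → EMPTY
12: bank 4 row 1 — prev 1 → HIT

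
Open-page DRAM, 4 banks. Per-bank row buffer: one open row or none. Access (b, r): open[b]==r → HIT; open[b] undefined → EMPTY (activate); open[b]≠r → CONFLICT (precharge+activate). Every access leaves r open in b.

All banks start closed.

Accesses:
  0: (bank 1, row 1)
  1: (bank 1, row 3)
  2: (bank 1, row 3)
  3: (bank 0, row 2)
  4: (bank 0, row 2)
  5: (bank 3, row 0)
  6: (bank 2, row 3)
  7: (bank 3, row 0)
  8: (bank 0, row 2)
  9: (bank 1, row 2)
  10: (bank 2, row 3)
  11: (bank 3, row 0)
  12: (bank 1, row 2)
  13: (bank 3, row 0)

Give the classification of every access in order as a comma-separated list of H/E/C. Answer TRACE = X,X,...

TRACE = E,C,H,E,H,E,E,H,H,C,H,H,H,H

step 0: bank1 None->1 [EMPTY]
step 1: bank1 1->3 [CONFLICT]
step 2: bank1 3->3 [HIT]
step 3: bank0 None->2 [EMPTY]
step 4: bank0 2->2 [HIT]
step 5: bank3 None->0 [EMPTY]
step 6: bank2 None->3 [EMPTY]
step 7: bank3 0->0 [HIT]
step 8: bank0 2->2 [HIT]
step 9: bank1 3->2 [CONFLICT]
step 10: bank2 3->3 [HIT]
step 11: bank3 0->0 [HIT]
step 12: bank1 2->2 [HIT]
step 13: bank3 0->0 [HIT]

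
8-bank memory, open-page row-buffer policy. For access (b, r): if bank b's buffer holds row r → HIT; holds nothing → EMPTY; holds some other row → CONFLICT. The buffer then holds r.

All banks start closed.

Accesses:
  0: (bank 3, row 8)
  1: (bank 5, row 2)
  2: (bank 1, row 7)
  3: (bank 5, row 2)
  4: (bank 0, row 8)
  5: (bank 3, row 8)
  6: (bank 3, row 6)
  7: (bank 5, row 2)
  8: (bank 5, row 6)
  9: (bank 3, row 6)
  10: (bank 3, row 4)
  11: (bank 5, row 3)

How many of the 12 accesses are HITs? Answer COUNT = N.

COUNT = 4

  [0] b3 r8: no row ⇒ E
  [1] b5 r2: no row ⇒ E
  [2] b1 r7: no row ⇒ E
  [3] b5 r2: had r2 ⇒ H
  [4] b0 r8: no row ⇒ E
  [5] b3 r8: had r8 ⇒ H
  [6] b3 r6: had r8 ⇒ C
  [7] b5 r2: had r2 ⇒ H
  [8] b5 r6: had r2 ⇒ C
  [9] b3 r6: had r6 ⇒ H
  [10] b3 r4: had r6 ⇒ C
  [11] b5 r3: had r6 ⇒ C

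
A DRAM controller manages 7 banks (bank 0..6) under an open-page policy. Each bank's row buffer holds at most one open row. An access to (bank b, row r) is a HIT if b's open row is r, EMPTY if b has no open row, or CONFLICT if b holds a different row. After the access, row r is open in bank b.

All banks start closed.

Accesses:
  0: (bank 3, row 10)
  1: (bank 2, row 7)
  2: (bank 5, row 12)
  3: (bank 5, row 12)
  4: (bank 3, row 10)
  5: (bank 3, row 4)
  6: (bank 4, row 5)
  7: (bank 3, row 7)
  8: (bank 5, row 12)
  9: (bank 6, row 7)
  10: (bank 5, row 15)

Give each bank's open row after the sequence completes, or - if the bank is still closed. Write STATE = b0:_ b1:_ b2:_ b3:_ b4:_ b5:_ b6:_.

STATE = b0:- b1:- b2:7 b3:7 b4:5 b5:15 b6:7

0: bank 3 row 10 — prev None → EMPTY
1: bank 2 row 7 — prev None → EMPTY
2: bank 5 row 12 — prev None → EMPTY
3: bank 5 row 12 — prev 12 → HIT
4: bank 3 row 10 — prev 10 → HIT
5: bank 3 row 4 — prev 10 → CONFLICT
6: bank 4 row 5 — prev None → EMPTY
7: bank 3 row 7 — prev 4 → CONFLICT
8: bank 5 row 12 — prev 12 → HIT
9: bank 6 row 7 — prev None → EMPTY
10: bank 5 row 15 — prev 12 → CONFLICT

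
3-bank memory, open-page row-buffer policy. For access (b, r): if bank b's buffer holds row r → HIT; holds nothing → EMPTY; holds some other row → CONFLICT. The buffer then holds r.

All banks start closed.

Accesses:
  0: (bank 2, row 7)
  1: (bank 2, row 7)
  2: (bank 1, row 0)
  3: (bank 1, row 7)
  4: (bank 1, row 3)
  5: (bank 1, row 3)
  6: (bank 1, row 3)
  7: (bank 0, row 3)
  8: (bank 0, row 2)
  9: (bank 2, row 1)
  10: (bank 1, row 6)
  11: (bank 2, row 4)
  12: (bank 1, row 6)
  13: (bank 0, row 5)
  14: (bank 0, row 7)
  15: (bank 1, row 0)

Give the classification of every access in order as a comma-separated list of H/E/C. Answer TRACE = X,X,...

TRACE = E,H,E,C,C,H,H,E,C,C,C,C,H,C,C,C

0: bank 2 row 7 — prev None → EMPTY
1: bank 2 row 7 — prev 7 → HIT
2: bank 1 row 0 — prev None → EMPTY
3: bank 1 row 7 — prev 0 → CONFLICT
4: bank 1 row 3 — prev 7 → CONFLICT
5: bank 1 row 3 — prev 3 → HIT
6: bank 1 row 3 — prev 3 → HIT
7: bank 0 row 3 — prev None → EMPTY
8: bank 0 row 2 — prev 3 → CONFLICT
9: bank 2 row 1 — prev 7 → CONFLICT
10: bank 1 row 6 — prev 3 → CONFLICT
11: bank 2 row 4 — prev 1 → CONFLICT
12: bank 1 row 6 — prev 6 → HIT
13: bank 0 row 5 — prev 2 → CONFLICT
14: bank 0 row 7 — prev 5 → CONFLICT
15: bank 1 row 0 — prev 6 → CONFLICT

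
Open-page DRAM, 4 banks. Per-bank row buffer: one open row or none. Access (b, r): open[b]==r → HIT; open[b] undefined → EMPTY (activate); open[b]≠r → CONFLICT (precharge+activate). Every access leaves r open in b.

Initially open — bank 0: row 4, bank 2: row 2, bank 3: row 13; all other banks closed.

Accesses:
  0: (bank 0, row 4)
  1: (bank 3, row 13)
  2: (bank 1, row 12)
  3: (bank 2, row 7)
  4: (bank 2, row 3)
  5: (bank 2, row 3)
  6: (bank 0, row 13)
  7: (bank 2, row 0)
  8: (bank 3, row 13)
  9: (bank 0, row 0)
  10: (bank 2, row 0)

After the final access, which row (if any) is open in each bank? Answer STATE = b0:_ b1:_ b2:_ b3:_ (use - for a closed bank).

STATE = b0:0 b1:12 b2:0 b3:13

#0 (0,4) H  (was 4)
#1 (3,13) H  (was 13)
#2 (1,12) E
#3 (2,7) C  (was 2)
#4 (2,3) C  (was 7)
#5 (2,3) H  (was 3)
#6 (0,13) C  (was 4)
#7 (2,0) C  (was 3)
#8 (3,13) H  (was 13)
#9 (0,0) C  (was 13)
#10 (2,0) H  (was 0)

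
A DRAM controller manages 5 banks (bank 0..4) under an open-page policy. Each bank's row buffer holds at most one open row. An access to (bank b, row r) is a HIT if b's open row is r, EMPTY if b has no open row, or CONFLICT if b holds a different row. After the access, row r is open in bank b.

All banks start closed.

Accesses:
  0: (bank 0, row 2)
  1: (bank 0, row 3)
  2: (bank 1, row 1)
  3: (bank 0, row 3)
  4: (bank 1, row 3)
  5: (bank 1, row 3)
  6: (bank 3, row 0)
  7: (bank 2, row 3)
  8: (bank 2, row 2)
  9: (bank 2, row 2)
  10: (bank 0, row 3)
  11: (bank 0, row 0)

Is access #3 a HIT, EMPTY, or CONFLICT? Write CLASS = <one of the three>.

CLASS = HIT

0: bank 0 row 2 — prev None → EMPTY
1: bank 0 row 3 — prev 2 → CONFLICT
2: bank 1 row 1 — prev None → EMPTY
3: bank 0 row 3 — prev 3 → HIT
4: bank 1 row 3 — prev 1 → CONFLICT
5: bank 1 row 3 — prev 3 → HIT
6: bank 3 row 0 — prev None → EMPTY
7: bank 2 row 3 — prev None → EMPTY
8: bank 2 row 2 — prev 3 → CONFLICT
9: bank 2 row 2 — prev 2 → HIT
10: bank 0 row 3 — prev 3 → HIT
11: bank 0 row 0 — prev 3 → CONFLICT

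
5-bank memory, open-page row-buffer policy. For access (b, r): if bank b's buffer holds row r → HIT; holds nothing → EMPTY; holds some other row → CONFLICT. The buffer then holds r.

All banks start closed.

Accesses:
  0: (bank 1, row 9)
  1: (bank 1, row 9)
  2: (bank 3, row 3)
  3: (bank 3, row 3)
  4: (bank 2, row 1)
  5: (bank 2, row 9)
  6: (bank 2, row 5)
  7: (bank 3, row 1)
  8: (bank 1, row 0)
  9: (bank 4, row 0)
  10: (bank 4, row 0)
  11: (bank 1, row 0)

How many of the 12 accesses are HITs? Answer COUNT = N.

  [0] b1 r9: no row ⇒ E
  [1] b1 r9: had r9 ⇒ H
  [2] b3 r3: no row ⇒ E
  [3] b3 r3: had r3 ⇒ H
  [4] b2 r1: no row ⇒ E
  [5] b2 r9: had r1 ⇒ C
  [6] b2 r5: had r9 ⇒ C
  [7] b3 r1: had r3 ⇒ C
  [8] b1 r0: had r9 ⇒ C
  [9] b4 r0: no row ⇒ E
  [10] b4 r0: had r0 ⇒ H
  [11] b1 r0: had r0 ⇒ H

COUNT = 4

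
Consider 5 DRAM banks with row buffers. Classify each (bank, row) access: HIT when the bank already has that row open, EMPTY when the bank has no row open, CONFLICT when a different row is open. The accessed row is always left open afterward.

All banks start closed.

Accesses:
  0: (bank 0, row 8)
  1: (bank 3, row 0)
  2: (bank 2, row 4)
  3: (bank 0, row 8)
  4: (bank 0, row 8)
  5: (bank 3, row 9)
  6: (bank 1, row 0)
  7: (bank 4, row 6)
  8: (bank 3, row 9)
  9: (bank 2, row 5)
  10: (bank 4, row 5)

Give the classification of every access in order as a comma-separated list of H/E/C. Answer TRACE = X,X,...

#0 (0,8) E
#1 (3,0) E
#2 (2,4) E
#3 (0,8) H  (was 8)
#4 (0,8) H  (was 8)
#5 (3,9) C  (was 0)
#6 (1,0) E
#7 (4,6) E
#8 (3,9) H  (was 9)
#9 (2,5) C  (was 4)
#10 (4,5) C  (was 6)

TRACE = E,E,E,H,H,C,E,E,H,C,C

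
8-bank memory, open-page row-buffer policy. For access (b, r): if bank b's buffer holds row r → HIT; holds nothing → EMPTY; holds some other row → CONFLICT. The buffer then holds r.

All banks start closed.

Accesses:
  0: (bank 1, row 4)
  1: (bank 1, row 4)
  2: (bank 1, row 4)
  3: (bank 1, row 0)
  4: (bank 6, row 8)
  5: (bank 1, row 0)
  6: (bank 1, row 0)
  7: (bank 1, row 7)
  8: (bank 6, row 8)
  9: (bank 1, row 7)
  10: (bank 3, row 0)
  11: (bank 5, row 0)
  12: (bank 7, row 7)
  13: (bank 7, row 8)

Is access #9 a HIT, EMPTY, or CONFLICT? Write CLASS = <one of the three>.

#0 (1,4) E
#1 (1,4) H  (was 4)
#2 (1,4) H  (was 4)
#3 (1,0) C  (was 4)
#4 (6,8) E
#5 (1,0) H  (was 0)
#6 (1,0) H  (was 0)
#7 (1,7) C  (was 0)
#8 (6,8) H  (was 8)
#9 (1,7) H  (was 7)
#10 (3,0) E
#11 (5,0) E
#12 (7,7) E
#13 (7,8) C  (was 7)

CLASS = HIT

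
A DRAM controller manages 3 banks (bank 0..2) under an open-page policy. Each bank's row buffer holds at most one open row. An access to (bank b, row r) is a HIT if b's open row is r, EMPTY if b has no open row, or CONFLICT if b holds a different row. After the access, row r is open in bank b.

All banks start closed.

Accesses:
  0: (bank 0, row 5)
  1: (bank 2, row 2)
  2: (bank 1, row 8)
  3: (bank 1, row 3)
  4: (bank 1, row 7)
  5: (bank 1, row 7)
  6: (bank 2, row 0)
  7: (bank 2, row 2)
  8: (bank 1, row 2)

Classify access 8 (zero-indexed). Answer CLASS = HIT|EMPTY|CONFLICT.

  [0] b0 r5: no row ⇒ E
  [1] b2 r2: no row ⇒ E
  [2] b1 r8: no row ⇒ E
  [3] b1 r3: had r8 ⇒ C
  [4] b1 r7: had r3 ⇒ C
  [5] b1 r7: had r7 ⇒ H
  [6] b2 r0: had r2 ⇒ C
  [7] b2 r2: had r0 ⇒ C
  [8] b1 r2: had r7 ⇒ C

CLASS = CONFLICT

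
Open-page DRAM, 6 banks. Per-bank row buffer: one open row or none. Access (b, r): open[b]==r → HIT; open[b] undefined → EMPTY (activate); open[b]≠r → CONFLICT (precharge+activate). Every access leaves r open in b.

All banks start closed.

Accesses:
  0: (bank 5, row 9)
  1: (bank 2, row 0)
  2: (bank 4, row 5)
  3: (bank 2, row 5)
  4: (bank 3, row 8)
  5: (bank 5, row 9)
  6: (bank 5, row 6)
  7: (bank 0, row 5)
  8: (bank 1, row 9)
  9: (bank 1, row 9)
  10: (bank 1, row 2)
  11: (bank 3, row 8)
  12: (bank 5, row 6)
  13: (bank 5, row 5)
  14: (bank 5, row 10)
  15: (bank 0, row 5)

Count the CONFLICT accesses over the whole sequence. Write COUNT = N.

COUNT = 5

#0 (5,9) E
#1 (2,0) E
#2 (4,5) E
#3 (2,5) C  (was 0)
#4 (3,8) E
#5 (5,9) H  (was 9)
#6 (5,6) C  (was 9)
#7 (0,5) E
#8 (1,9) E
#9 (1,9) H  (was 9)
#10 (1,2) C  (was 9)
#11 (3,8) H  (was 8)
#12 (5,6) H  (was 6)
#13 (5,5) C  (was 6)
#14 (5,10) C  (was 5)
#15 (0,5) H  (was 5)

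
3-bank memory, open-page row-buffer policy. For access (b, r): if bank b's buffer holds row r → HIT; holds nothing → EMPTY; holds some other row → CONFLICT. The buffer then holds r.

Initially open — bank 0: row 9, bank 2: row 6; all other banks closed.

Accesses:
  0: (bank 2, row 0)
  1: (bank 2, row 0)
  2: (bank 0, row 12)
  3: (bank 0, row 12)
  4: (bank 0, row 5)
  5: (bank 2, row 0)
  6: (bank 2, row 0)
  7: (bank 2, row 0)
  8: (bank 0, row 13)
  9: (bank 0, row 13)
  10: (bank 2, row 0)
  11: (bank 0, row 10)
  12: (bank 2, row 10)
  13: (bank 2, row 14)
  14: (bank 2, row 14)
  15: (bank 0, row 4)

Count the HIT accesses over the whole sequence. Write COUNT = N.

step 0: bank2 6->0 [CONFLICT]
step 1: bank2 0->0 [HIT]
step 2: bank0 9->12 [CONFLICT]
step 3: bank0 12->12 [HIT]
step 4: bank0 12->5 [CONFLICT]
step 5: bank2 0->0 [HIT]
step 6: bank2 0->0 [HIT]
step 7: bank2 0->0 [HIT]
step 8: bank0 5->13 [CONFLICT]
step 9: bank0 13->13 [HIT]
step 10: bank2 0->0 [HIT]
step 11: bank0 13->10 [CONFLICT]
step 12: bank2 0->10 [CONFLICT]
step 13: bank2 10->14 [CONFLICT]
step 14: bank2 14->14 [HIT]
step 15: bank0 10->4 [CONFLICT]

COUNT = 8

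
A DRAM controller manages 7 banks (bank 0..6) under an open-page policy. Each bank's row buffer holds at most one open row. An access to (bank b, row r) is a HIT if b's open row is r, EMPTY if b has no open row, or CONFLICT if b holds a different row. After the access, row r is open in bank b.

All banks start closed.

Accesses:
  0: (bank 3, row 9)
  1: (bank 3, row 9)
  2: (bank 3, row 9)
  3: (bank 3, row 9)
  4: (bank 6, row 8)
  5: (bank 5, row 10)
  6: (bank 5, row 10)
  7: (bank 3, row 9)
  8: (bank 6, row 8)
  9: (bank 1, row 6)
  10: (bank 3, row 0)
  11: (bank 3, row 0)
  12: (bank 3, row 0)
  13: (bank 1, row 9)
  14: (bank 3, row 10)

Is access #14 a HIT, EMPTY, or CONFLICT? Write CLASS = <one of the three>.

step 0: bank3 None->9 [EMPTY]
step 1: bank3 9->9 [HIT]
step 2: bank3 9->9 [HIT]
step 3: bank3 9->9 [HIT]
step 4: bank6 None->8 [EMPTY]
step 5: bank5 None->10 [EMPTY]
step 6: bank5 10->10 [HIT]
step 7: bank3 9->9 [HIT]
step 8: bank6 8->8 [HIT]
step 9: bank1 None->6 [EMPTY]
step 10: bank3 9->0 [CONFLICT]
step 11: bank3 0->0 [HIT]
step 12: bank3 0->0 [HIT]
step 13: bank1 6->9 [CONFLICT]
step 14: bank3 0->10 [CONFLICT]

CLASS = CONFLICT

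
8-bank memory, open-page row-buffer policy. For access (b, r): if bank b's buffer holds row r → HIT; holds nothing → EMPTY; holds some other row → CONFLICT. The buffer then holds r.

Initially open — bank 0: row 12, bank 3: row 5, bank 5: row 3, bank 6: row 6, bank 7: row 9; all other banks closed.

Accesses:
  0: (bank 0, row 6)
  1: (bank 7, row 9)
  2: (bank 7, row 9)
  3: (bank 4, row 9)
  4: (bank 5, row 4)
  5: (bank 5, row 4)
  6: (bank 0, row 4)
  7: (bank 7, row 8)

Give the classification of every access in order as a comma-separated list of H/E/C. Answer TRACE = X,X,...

TRACE = C,H,H,E,C,H,C,C

0: bank 0 row 6 — prev 12 → CONFLICT
1: bank 7 row 9 — prev 9 → HIT
2: bank 7 row 9 — prev 9 → HIT
3: bank 4 row 9 — prev None → EMPTY
4: bank 5 row 4 — prev 3 → CONFLICT
5: bank 5 row 4 — prev 4 → HIT
6: bank 0 row 4 — prev 6 → CONFLICT
7: bank 7 row 8 — prev 9 → CONFLICT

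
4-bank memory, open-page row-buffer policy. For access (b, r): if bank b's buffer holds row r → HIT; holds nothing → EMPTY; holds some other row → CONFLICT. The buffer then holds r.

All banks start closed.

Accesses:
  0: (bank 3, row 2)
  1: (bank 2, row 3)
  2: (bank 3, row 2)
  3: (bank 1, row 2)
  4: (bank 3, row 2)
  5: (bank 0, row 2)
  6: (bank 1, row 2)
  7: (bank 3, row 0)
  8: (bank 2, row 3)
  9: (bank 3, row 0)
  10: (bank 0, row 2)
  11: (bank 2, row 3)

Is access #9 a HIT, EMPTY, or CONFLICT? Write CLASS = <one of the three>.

CLASS = HIT

0: bank 3 row 2 — prev None → EMPTY
1: bank 2 row 3 — prev None → EMPTY
2: bank 3 row 2 — prev 2 → HIT
3: bank 1 row 2 — prev None → EMPTY
4: bank 3 row 2 — prev 2 → HIT
5: bank 0 row 2 — prev None → EMPTY
6: bank 1 row 2 — prev 2 → HIT
7: bank 3 row 0 — prev 2 → CONFLICT
8: bank 2 row 3 — prev 3 → HIT
9: bank 3 row 0 — prev 0 → HIT
10: bank 0 row 2 — prev 2 → HIT
11: bank 2 row 3 — prev 3 → HIT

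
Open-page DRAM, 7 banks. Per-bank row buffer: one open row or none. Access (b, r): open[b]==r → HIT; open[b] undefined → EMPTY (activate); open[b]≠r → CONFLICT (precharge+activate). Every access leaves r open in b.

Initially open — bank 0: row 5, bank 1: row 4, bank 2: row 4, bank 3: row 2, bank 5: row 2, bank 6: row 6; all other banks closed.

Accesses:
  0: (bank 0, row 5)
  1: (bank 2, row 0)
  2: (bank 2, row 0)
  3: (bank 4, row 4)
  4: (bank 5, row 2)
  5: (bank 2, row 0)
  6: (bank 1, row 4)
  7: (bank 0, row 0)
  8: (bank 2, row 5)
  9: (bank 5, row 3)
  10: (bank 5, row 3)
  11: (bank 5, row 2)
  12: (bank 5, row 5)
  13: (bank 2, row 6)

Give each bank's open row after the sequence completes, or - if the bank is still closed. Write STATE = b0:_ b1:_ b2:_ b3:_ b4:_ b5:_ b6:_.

STATE = b0:0 b1:4 b2:6 b3:2 b4:4 b5:5 b6:6

  [0] b0 r5: had r5 ⇒ H
  [1] b2 r0: had r4 ⇒ C
  [2] b2 r0: had r0 ⇒ H
  [3] b4 r4: no row ⇒ E
  [4] b5 r2: had r2 ⇒ H
  [5] b2 r0: had r0 ⇒ H
  [6] b1 r4: had r4 ⇒ H
  [7] b0 r0: had r5 ⇒ C
  [8] b2 r5: had r0 ⇒ C
  [9] b5 r3: had r2 ⇒ C
  [10] b5 r3: had r3 ⇒ H
  [11] b5 r2: had r3 ⇒ C
  [12] b5 r5: had r2 ⇒ C
  [13] b2 r6: had r5 ⇒ C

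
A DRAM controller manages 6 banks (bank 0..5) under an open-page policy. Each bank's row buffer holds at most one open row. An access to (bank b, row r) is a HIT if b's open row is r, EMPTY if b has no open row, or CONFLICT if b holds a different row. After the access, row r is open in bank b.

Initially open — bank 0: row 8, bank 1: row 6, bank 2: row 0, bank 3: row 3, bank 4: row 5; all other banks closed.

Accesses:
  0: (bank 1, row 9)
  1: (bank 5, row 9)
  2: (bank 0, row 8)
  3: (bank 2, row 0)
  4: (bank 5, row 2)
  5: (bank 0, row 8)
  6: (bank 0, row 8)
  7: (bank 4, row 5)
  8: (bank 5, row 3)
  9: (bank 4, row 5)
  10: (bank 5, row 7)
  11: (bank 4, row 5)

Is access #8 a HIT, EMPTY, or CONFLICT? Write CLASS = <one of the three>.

#0 (1,9) C  (was 6)
#1 (5,9) E
#2 (0,8) H  (was 8)
#3 (2,0) H  (was 0)
#4 (5,2) C  (was 9)
#5 (0,8) H  (was 8)
#6 (0,8) H  (was 8)
#7 (4,5) H  (was 5)
#8 (5,3) C  (was 2)
#9 (4,5) H  (was 5)
#10 (5,7) C  (was 3)
#11 (4,5) H  (was 5)

CLASS = CONFLICT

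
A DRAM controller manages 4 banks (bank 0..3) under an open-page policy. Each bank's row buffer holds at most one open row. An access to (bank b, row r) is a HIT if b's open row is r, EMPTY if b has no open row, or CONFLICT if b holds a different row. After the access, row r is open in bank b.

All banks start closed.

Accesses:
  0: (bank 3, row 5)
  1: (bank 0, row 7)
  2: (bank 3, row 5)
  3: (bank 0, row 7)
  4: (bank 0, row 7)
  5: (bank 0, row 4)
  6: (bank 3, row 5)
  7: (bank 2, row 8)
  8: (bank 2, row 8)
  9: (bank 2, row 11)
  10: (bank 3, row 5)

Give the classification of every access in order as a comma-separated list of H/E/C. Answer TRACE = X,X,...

  [0] b3 r5: no row ⇒ E
  [1] b0 r7: no row ⇒ E
  [2] b3 r5: had r5 ⇒ H
  [3] b0 r7: had r7 ⇒ H
  [4] b0 r7: had r7 ⇒ H
  [5] b0 r4: had r7 ⇒ C
  [6] b3 r5: had r5 ⇒ H
  [7] b2 r8: no row ⇒ E
  [8] b2 r8: had r8 ⇒ H
  [9] b2 r11: had r8 ⇒ C
  [10] b3 r5: had r5 ⇒ H

TRACE = E,E,H,H,H,C,H,E,H,C,H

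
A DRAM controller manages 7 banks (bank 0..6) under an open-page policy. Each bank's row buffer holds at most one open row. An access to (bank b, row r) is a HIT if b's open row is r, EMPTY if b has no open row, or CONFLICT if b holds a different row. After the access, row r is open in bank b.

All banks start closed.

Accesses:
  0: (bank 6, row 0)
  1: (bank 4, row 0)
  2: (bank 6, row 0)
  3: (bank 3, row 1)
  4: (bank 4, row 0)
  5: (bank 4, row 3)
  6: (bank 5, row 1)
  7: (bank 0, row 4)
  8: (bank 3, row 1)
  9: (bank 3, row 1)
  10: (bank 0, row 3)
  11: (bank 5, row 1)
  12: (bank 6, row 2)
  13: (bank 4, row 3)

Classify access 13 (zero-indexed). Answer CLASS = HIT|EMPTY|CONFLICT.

step 0: bank6 None->0 [EMPTY]
step 1: bank4 None->0 [EMPTY]
step 2: bank6 0->0 [HIT]
step 3: bank3 None->1 [EMPTY]
step 4: bank4 0->0 [HIT]
step 5: bank4 0->3 [CONFLICT]
step 6: bank5 None->1 [EMPTY]
step 7: bank0 None->4 [EMPTY]
step 8: bank3 1->1 [HIT]
step 9: bank3 1->1 [HIT]
step 10: bank0 4->3 [CONFLICT]
step 11: bank5 1->1 [HIT]
step 12: bank6 0->2 [CONFLICT]
step 13: bank4 3->3 [HIT]

CLASS = HIT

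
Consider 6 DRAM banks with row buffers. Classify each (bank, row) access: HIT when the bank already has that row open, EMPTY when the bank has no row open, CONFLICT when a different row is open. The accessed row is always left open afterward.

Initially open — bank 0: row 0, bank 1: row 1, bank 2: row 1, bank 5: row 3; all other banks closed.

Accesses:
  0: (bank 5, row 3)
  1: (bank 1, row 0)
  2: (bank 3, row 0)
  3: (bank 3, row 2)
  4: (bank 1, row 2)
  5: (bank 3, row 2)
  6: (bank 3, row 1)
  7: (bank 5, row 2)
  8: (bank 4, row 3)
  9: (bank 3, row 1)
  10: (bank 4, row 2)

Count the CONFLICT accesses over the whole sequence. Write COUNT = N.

COUNT = 6

step 0: bank5 3->3 [HIT]
step 1: bank1 1->0 [CONFLICT]
step 2: bank3 None->0 [EMPTY]
step 3: bank3 0->2 [CONFLICT]
step 4: bank1 0->2 [CONFLICT]
step 5: bank3 2->2 [HIT]
step 6: bank3 2->1 [CONFLICT]
step 7: bank5 3->2 [CONFLICT]
step 8: bank4 None->3 [EMPTY]
step 9: bank3 1->1 [HIT]
step 10: bank4 3->2 [CONFLICT]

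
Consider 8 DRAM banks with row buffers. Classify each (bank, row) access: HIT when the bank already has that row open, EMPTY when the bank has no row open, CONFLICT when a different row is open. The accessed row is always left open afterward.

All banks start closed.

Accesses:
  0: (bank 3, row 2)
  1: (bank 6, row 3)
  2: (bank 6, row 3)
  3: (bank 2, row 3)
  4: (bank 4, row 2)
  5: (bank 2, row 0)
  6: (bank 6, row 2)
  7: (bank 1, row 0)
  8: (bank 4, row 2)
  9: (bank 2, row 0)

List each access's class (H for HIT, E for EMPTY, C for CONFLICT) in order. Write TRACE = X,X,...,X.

TRACE = E,E,H,E,E,C,C,E,H,H

0: bank 3 row 2 — prev None → EMPTY
1: bank 6 row 3 — prev None → EMPTY
2: bank 6 row 3 — prev 3 → HIT
3: bank 2 row 3 — prev None → EMPTY
4: bank 4 row 2 — prev None → EMPTY
5: bank 2 row 0 — prev 3 → CONFLICT
6: bank 6 row 2 — prev 3 → CONFLICT
7: bank 1 row 0 — prev None → EMPTY
8: bank 4 row 2 — prev 2 → HIT
9: bank 2 row 0 — prev 0 → HIT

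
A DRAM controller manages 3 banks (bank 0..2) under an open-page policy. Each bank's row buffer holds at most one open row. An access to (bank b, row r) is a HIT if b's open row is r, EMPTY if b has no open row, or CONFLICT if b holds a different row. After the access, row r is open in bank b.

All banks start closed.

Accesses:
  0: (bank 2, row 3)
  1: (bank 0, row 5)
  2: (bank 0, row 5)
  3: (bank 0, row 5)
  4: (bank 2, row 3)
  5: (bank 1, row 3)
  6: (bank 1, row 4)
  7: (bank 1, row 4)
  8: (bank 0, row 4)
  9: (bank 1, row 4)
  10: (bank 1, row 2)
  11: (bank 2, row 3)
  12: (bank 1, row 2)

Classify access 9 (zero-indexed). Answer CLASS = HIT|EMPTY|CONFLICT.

step 0: bank2 None->3 [EMPTY]
step 1: bank0 None->5 [EMPTY]
step 2: bank0 5->5 [HIT]
step 3: bank0 5->5 [HIT]
step 4: bank2 3->3 [HIT]
step 5: bank1 None->3 [EMPTY]
step 6: bank1 3->4 [CONFLICT]
step 7: bank1 4->4 [HIT]
step 8: bank0 5->4 [CONFLICT]
step 9: bank1 4->4 [HIT]
step 10: bank1 4->2 [CONFLICT]
step 11: bank2 3->3 [HIT]
step 12: bank1 2->2 [HIT]

CLASS = HIT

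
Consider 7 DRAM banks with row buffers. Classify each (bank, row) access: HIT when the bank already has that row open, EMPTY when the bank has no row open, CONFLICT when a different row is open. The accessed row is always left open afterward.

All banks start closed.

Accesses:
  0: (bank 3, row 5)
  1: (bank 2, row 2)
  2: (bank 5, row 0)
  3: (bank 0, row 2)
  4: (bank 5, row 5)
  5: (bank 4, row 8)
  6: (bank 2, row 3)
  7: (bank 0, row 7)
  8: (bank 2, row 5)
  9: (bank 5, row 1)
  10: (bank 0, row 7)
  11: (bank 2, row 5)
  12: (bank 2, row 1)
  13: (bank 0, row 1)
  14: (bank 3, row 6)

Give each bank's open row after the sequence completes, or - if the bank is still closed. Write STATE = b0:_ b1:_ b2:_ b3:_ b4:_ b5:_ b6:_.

  [0] b3 r5: no row ⇒ E
  [1] b2 r2: no row ⇒ E
  [2] b5 r0: no row ⇒ E
  [3] b0 r2: no row ⇒ E
  [4] b5 r5: had r0 ⇒ C
  [5] b4 r8: no row ⇒ E
  [6] b2 r3: had r2 ⇒ C
  [7] b0 r7: had r2 ⇒ C
  [8] b2 r5: had r3 ⇒ C
  [9] b5 r1: had r5 ⇒ C
  [10] b0 r7: had r7 ⇒ H
  [11] b2 r5: had r5 ⇒ H
  [12] b2 r1: had r5 ⇒ C
  [13] b0 r1: had r7 ⇒ C
  [14] b3 r6: had r5 ⇒ C

STATE = b0:1 b1:- b2:1 b3:6 b4:8 b5:1 b6:-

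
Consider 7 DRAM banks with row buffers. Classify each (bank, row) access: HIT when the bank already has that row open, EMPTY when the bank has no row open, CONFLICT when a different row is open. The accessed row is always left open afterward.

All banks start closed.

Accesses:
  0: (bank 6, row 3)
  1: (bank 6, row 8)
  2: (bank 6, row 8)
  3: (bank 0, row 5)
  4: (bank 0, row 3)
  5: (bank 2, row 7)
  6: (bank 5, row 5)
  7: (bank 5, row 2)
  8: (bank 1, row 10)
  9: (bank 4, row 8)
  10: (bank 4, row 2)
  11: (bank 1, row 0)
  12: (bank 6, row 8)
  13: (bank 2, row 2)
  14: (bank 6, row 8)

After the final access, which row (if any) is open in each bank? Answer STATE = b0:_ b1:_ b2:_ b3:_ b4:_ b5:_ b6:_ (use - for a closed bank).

STATE = b0:3 b1:0 b2:2 b3:- b4:2 b5:2 b6:8

step 0: bank6 None->3 [EMPTY]
step 1: bank6 3->8 [CONFLICT]
step 2: bank6 8->8 [HIT]
step 3: bank0 None->5 [EMPTY]
step 4: bank0 5->3 [CONFLICT]
step 5: bank2 None->7 [EMPTY]
step 6: bank5 None->5 [EMPTY]
step 7: bank5 5->2 [CONFLICT]
step 8: bank1 None->10 [EMPTY]
step 9: bank4 None->8 [EMPTY]
step 10: bank4 8->2 [CONFLICT]
step 11: bank1 10->0 [CONFLICT]
step 12: bank6 8->8 [HIT]
step 13: bank2 7->2 [CONFLICT]
step 14: bank6 8->8 [HIT]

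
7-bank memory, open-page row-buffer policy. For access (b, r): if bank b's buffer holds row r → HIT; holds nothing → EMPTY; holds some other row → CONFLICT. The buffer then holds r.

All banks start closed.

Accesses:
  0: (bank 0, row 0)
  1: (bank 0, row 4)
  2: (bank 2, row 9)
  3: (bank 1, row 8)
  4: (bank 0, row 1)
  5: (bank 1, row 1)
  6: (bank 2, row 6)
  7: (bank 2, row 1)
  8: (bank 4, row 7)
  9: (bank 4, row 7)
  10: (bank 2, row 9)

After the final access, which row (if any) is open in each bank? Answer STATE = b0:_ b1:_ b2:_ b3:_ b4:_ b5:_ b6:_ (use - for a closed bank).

STATE = b0:1 b1:1 b2:9 b3:- b4:7 b5:- b6:-

#0 (0,0) E
#1 (0,4) C  (was 0)
#2 (2,9) E
#3 (1,8) E
#4 (0,1) C  (was 4)
#5 (1,1) C  (was 8)
#6 (2,6) C  (was 9)
#7 (2,1) C  (was 6)
#8 (4,7) E
#9 (4,7) H  (was 7)
#10 (2,9) C  (was 1)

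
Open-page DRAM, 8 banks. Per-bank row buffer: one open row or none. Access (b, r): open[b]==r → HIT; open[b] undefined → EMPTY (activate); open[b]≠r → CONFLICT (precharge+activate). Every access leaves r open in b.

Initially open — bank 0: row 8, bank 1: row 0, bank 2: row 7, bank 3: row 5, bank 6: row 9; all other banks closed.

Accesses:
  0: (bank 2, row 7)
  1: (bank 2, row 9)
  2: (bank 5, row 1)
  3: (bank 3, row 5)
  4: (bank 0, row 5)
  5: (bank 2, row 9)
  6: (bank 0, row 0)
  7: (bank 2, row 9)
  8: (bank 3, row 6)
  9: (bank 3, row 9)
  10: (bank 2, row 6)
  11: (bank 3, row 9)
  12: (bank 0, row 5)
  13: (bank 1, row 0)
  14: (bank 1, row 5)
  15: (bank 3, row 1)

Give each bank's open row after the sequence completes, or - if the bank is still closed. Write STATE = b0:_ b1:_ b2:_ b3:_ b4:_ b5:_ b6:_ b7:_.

STATE = b0:5 b1:5 b2:6 b3:1 b4:- b5:1 b6:9 b7:-

#0 (2,7) H  (was 7)
#1 (2,9) C  (was 7)
#2 (5,1) E
#3 (3,5) H  (was 5)
#4 (0,5) C  (was 8)
#5 (2,9) H  (was 9)
#6 (0,0) C  (was 5)
#7 (2,9) H  (was 9)
#8 (3,6) C  (was 5)
#9 (3,9) C  (was 6)
#10 (2,6) C  (was 9)
#11 (3,9) H  (was 9)
#12 (0,5) C  (was 0)
#13 (1,0) H  (was 0)
#14 (1,5) C  (was 0)
#15 (3,1) C  (was 9)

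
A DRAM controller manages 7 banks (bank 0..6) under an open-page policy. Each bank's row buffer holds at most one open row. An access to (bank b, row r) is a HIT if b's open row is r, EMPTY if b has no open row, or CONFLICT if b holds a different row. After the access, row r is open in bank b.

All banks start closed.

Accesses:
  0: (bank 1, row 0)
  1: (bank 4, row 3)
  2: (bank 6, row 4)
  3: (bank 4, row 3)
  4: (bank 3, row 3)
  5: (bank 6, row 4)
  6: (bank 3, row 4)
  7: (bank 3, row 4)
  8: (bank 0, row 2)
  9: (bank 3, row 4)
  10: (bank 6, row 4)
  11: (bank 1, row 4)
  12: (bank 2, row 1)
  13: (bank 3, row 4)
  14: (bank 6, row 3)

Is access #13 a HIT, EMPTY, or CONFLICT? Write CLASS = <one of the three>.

step 0: bank1 None->0 [EMPTY]
step 1: bank4 None->3 [EMPTY]
step 2: bank6 None->4 [EMPTY]
step 3: bank4 3->3 [HIT]
step 4: bank3 None->3 [EMPTY]
step 5: bank6 4->4 [HIT]
step 6: bank3 3->4 [CONFLICT]
step 7: bank3 4->4 [HIT]
step 8: bank0 None->2 [EMPTY]
step 9: bank3 4->4 [HIT]
step 10: bank6 4->4 [HIT]
step 11: bank1 0->4 [CONFLICT]
step 12: bank2 None->1 [EMPTY]
step 13: bank3 4->4 [HIT]
step 14: bank6 4->3 [CONFLICT]

CLASS = HIT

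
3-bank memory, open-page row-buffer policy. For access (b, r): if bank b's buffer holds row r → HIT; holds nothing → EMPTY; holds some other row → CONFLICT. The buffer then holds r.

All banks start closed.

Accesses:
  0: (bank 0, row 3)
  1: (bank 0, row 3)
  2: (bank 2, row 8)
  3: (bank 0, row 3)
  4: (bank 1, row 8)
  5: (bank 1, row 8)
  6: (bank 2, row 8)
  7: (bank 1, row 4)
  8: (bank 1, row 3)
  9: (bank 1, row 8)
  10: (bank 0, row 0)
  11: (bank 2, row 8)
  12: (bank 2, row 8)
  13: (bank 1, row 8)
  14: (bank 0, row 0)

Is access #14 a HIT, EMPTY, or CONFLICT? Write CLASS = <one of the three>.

  [0] b0 r3: no row ⇒ E
  [1] b0 r3: had r3 ⇒ H
  [2] b2 r8: no row ⇒ E
  [3] b0 r3: had r3 ⇒ H
  [4] b1 r8: no row ⇒ E
  [5] b1 r8: had r8 ⇒ H
  [6] b2 r8: had r8 ⇒ H
  [7] b1 r4: had r8 ⇒ C
  [8] b1 r3: had r4 ⇒ C
  [9] b1 r8: had r3 ⇒ C
  [10] b0 r0: had r3 ⇒ C
  [11] b2 r8: had r8 ⇒ H
  [12] b2 r8: had r8 ⇒ H
  [13] b1 r8: had r8 ⇒ H
  [14] b0 r0: had r0 ⇒ H

CLASS = HIT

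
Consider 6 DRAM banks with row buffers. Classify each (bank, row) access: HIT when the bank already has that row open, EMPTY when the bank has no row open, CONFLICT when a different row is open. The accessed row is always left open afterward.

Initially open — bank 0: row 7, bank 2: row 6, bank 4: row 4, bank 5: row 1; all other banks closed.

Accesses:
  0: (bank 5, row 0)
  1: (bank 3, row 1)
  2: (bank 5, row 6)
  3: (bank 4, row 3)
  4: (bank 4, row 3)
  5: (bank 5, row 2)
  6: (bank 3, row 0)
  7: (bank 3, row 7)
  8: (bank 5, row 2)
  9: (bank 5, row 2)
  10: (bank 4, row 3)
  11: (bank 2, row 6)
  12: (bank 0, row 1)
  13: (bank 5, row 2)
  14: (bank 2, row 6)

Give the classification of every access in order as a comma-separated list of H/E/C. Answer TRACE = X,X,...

TRACE = C,E,C,C,H,C,C,C,H,H,H,H,C,H,H

0: bank 5 row 0 — prev 1 → CONFLICT
1: bank 3 row 1 — prev None → EMPTY
2: bank 5 row 6 — prev 0 → CONFLICT
3: bank 4 row 3 — prev 4 → CONFLICT
4: bank 4 row 3 — prev 3 → HIT
5: bank 5 row 2 — prev 6 → CONFLICT
6: bank 3 row 0 — prev 1 → CONFLICT
7: bank 3 row 7 — prev 0 → CONFLICT
8: bank 5 row 2 — prev 2 → HIT
9: bank 5 row 2 — prev 2 → HIT
10: bank 4 row 3 — prev 3 → HIT
11: bank 2 row 6 — prev 6 → HIT
12: bank 0 row 1 — prev 7 → CONFLICT
13: bank 5 row 2 — prev 2 → HIT
14: bank 2 row 6 — prev 6 → HIT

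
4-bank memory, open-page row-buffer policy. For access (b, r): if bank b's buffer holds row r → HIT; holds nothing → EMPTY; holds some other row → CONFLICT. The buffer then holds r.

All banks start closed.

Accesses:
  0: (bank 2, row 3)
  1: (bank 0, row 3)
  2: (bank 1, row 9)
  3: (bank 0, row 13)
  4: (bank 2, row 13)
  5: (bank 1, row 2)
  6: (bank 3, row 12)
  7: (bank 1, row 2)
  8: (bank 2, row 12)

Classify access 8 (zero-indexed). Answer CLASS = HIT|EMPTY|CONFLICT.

CLASS = CONFLICT

step 0: bank2 None->3 [EMPTY]
step 1: bank0 None->3 [EMPTY]
step 2: bank1 None->9 [EMPTY]
step 3: bank0 3->13 [CONFLICT]
step 4: bank2 3->13 [CONFLICT]
step 5: bank1 9->2 [CONFLICT]
step 6: bank3 None->12 [EMPTY]
step 7: bank1 2->2 [HIT]
step 8: bank2 13->12 [CONFLICT]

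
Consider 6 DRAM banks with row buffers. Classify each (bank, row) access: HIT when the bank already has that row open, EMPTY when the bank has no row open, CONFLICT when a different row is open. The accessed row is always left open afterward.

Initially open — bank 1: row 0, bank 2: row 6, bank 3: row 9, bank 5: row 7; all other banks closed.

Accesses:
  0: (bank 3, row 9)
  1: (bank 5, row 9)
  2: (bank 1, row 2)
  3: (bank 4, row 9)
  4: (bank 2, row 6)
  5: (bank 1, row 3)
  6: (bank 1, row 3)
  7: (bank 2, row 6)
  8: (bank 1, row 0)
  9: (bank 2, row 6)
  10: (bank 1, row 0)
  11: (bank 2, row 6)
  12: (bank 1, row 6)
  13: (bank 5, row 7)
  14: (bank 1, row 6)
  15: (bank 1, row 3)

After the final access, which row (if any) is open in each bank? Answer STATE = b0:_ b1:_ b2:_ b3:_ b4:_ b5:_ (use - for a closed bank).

STATE = b0:- b1:3 b2:6 b3:9 b4:9 b5:7

step 0: bank3 9->9 [HIT]
step 1: bank5 7->9 [CONFLICT]
step 2: bank1 0->2 [CONFLICT]
step 3: bank4 None->9 [EMPTY]
step 4: bank2 6->6 [HIT]
step 5: bank1 2->3 [CONFLICT]
step 6: bank1 3->3 [HIT]
step 7: bank2 6->6 [HIT]
step 8: bank1 3->0 [CONFLICT]
step 9: bank2 6->6 [HIT]
step 10: bank1 0->0 [HIT]
step 11: bank2 6->6 [HIT]
step 12: bank1 0->6 [CONFLICT]
step 13: bank5 9->7 [CONFLICT]
step 14: bank1 6->6 [HIT]
step 15: bank1 6->3 [CONFLICT]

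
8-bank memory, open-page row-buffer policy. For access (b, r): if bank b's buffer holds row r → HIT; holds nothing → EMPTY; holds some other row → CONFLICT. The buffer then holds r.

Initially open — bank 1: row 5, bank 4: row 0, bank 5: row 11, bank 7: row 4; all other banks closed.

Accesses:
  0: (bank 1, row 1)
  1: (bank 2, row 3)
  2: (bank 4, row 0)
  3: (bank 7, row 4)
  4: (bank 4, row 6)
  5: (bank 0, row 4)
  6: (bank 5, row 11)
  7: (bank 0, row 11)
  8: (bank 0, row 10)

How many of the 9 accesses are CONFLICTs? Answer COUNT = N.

#0 (1,1) C  (was 5)
#1 (2,3) E
#2 (4,0) H  (was 0)
#3 (7,4) H  (was 4)
#4 (4,6) C  (was 0)
#5 (0,4) E
#6 (5,11) H  (was 11)
#7 (0,11) C  (was 4)
#8 (0,10) C  (was 11)

COUNT = 4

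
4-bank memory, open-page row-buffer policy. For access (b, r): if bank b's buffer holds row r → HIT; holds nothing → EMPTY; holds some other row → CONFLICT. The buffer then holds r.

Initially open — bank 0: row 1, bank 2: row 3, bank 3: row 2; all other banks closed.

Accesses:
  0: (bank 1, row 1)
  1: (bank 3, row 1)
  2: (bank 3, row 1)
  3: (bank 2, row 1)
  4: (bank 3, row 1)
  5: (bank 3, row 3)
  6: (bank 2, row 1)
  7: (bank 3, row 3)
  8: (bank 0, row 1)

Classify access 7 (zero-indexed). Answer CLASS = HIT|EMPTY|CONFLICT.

  [0] b1 r1: no row ⇒ E
  [1] b3 r1: had r2 ⇒ C
  [2] b3 r1: had r1 ⇒ H
  [3] b2 r1: had r3 ⇒ C
  [4] b3 r1: had r1 ⇒ H
  [5] b3 r3: had r1 ⇒ C
  [6] b2 r1: had r1 ⇒ H
  [7] b3 r3: had r3 ⇒ H
  [8] b0 r1: had r1 ⇒ H

CLASS = HIT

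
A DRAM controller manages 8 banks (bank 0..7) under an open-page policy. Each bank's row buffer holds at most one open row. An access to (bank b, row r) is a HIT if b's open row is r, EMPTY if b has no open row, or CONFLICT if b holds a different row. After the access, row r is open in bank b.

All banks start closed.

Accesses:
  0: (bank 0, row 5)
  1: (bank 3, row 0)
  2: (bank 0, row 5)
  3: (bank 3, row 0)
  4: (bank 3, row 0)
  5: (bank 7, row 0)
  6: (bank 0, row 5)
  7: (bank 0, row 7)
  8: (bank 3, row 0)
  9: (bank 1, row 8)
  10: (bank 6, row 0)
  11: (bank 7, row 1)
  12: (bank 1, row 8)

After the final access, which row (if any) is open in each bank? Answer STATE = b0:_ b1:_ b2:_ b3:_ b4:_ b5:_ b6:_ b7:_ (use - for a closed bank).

#0 (0,5) E
#1 (3,0) E
#2 (0,5) H  (was 5)
#3 (3,0) H  (was 0)
#4 (3,0) H  (was 0)
#5 (7,0) E
#6 (0,5) H  (was 5)
#7 (0,7) C  (was 5)
#8 (3,0) H  (was 0)
#9 (1,8) E
#10 (6,0) E
#11 (7,1) C  (was 0)
#12 (1,8) H  (was 8)

STATE = b0:7 b1:8 b2:- b3:0 b4:- b5:- b6:0 b7:1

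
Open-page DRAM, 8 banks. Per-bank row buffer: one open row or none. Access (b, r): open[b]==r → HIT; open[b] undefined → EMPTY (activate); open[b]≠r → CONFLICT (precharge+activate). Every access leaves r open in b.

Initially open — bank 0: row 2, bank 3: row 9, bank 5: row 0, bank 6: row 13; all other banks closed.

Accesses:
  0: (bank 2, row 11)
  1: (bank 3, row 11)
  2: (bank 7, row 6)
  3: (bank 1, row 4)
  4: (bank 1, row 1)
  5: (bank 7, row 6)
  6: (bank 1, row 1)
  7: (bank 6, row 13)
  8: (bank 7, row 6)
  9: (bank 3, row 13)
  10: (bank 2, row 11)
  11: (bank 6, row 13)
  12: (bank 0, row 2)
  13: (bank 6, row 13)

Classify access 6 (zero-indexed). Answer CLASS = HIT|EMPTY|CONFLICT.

CLASS = HIT

step 0: bank2 None->11 [EMPTY]
step 1: bank3 9->11 [CONFLICT]
step 2: bank7 None->6 [EMPTY]
step 3: bank1 None->4 [EMPTY]
step 4: bank1 4->1 [CONFLICT]
step 5: bank7 6->6 [HIT]
step 6: bank1 1->1 [HIT]
step 7: bank6 13->13 [HIT]
step 8: bank7 6->6 [HIT]
step 9: bank3 11->13 [CONFLICT]
step 10: bank2 11->11 [HIT]
step 11: bank6 13->13 [HIT]
step 12: bank0 2->2 [HIT]
step 13: bank6 13->13 [HIT]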